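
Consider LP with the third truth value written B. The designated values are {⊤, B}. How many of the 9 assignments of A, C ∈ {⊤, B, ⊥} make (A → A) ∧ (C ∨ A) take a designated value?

Of the 9 assignments, 8 give a value in {⊤, B}.

8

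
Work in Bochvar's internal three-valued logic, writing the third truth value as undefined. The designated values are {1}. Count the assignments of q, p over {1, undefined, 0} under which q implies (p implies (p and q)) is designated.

Designated under: (q=1, p=1); (q=1, p=0); (q=0, p=1); (q=0, p=0).

4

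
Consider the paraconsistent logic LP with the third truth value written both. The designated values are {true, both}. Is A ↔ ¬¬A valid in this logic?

Every assignment of A over {true, both, false} gives a value in {true, both}.
In particular, with A=both: A ↔ ¬¬A = both.

Yes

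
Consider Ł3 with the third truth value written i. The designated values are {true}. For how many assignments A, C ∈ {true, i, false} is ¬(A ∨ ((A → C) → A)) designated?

Designated under: (A=false, C=true); (A=false, C=i); (A=false, C=false).

3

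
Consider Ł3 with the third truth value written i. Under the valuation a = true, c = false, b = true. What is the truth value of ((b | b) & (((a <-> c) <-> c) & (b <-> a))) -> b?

b | b = true | true = true
a <-> c = true <-> false = false
(a <-> c) <-> c = false <-> false = true
b <-> a = true <-> true = true
((a <-> c) <-> c) & (b <-> a) = true & true = true
(b | b) & (((a <-> c) <-> c) & (b <-> a)) = true & true = true
((b | b) & (((a <-> c) <-> c) & (b <-> a))) -> b = true -> true = true

true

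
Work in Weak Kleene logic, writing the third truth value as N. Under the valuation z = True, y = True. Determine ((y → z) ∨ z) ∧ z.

y → z = True → True = True
(y → z) ∨ z = True ∨ True = True
((y → z) ∨ z) ∧ z = True ∧ True = True

True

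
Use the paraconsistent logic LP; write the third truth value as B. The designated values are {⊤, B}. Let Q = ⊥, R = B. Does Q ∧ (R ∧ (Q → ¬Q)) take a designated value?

No

¬Q = ¬⊥ = ⊤
Q → ¬Q = ⊥ → ⊤ = ⊤
R ∧ (Q → ¬Q) = B ∧ ⊤ = B
Q ∧ (R ∧ (Q → ¬Q)) = ⊥ ∧ B = ⊥
⊥ ∉ {⊤, B}.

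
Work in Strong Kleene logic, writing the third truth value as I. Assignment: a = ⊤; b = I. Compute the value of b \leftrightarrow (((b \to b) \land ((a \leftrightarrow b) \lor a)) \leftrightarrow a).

b \to b = I \to I = I
a \leftrightarrow b = ⊤ \leftrightarrow I = I
(a \leftrightarrow b) \lor a = I \lor ⊤ = ⊤
(b \to b) \land ((a \leftrightarrow b) \lor a) = I \land ⊤ = I
((b \to b) \land ((a \leftrightarrow b) \lor a)) \leftrightarrow a = I \leftrightarrow ⊤ = I
b \leftrightarrow (((b \to b) \land ((a \leftrightarrow b) \lor a)) \leftrightarrow a) = I \leftrightarrow I = I

I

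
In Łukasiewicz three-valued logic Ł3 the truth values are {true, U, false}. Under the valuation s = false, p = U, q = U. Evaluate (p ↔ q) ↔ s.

p ↔ q = U ↔ U = true  [1 − |½−½|]
(p ↔ q) ↔ s = true ↔ false = false

false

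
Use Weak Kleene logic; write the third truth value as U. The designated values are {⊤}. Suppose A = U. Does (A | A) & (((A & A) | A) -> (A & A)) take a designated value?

A | A = U | U = U
A & A = U & U = U
(A & A) | A = U | U = U
A & A = U & U = U
((A & A) | A) -> (A & A) = U -> U = U
(A | A) & (((A & A) | A) -> (A & A)) = U & U = U
U ∉ {⊤}.

No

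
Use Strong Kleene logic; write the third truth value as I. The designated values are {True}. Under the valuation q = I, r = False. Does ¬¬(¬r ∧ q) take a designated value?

¬r = ¬False = True
¬r ∧ q = True ∧ I = I
¬(¬r ∧ q) = ¬I = I
¬¬(¬r ∧ q) = ¬I = I
I ∉ {True}.

No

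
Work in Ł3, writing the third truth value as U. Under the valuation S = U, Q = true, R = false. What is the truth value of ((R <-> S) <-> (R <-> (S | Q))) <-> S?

R <-> S = false <-> U = U  [1 − |0−½|]
S | Q = U | true = true
R <-> (S | Q) = false <-> true = false
(R <-> S) <-> (R <-> (S | Q)) = U <-> false = U
((R <-> S) <-> (R <-> (S | Q))) <-> S = U <-> U = true

true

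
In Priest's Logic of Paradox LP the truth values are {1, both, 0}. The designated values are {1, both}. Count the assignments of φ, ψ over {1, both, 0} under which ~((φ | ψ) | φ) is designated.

Designated under: (φ=both, ψ=both); (φ=both, ψ=0); (φ=0, ψ=both); (φ=0, ψ=0).

4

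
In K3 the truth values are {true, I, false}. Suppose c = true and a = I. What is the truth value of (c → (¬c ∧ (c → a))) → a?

¬c = ¬true = false
c → a = true → I = I  [¬true ∨ I]
¬c ∧ (c → a) = false ∧ I = false
c → (¬c ∧ (c → a)) = true → false = false
(c → (¬c ∧ (c → a))) → a = false → I = true

true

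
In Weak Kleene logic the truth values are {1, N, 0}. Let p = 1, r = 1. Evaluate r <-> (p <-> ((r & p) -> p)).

r & p = 1 & 1 = 1
(r & p) -> p = 1 -> 1 = 1
p <-> ((r & p) -> p) = 1 <-> 1 = 1
r <-> (p <-> ((r & p) -> p)) = 1 <-> 1 = 1

1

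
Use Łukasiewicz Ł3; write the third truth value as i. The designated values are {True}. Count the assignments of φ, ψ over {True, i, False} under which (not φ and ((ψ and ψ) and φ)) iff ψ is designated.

Designated under: (φ=True, ψ=False); (φ=i, ψ=i); (φ=i, ψ=False); (φ=False, ψ=False).

4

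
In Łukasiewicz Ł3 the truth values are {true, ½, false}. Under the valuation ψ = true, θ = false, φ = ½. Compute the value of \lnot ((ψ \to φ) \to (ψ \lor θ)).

false

ψ \to φ = true \to ½ = ½
ψ \lor θ = true \lor false = true
(ψ \to φ) \to (ψ \lor θ) = ½ \to true = true
\lnot ((ψ \to φ) \to (ψ \lor θ)) = \lnot true = false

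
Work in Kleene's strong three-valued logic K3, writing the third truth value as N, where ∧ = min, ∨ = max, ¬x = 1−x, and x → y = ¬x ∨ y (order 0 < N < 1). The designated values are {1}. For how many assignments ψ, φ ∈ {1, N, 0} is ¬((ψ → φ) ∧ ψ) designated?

Designated under: (ψ=1, φ=0); (ψ=0, φ=1); (ψ=0, φ=N); (ψ=0, φ=0).

4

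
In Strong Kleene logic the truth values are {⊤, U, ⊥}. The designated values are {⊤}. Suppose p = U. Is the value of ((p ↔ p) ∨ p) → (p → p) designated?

p ↔ p = U ↔ U = U
(p ↔ p) ∨ p = U ∨ U = U
p → p = U → U = U  [¬U ∨ U]
((p ↔ p) ∨ p) → (p → p) = U → U = U
U ∉ {⊤}.

No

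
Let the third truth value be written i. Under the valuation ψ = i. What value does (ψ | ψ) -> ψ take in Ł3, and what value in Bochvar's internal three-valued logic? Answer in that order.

T; i

In Ł3: ψ | ψ = i | i = i
(ψ | ψ) -> ψ = i -> i = T  [min(1, 1−½+½)]
In Bochvar's internal three-valued logic: ψ | ψ = i | i = i
(ψ | ψ) -> ψ = i -> i = i
They differ because Ł3 and Bochvar's internal three-valued logic treat i differently under the binary connectives.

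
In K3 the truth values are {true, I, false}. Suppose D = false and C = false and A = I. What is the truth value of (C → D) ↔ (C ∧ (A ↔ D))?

false

C → D = false → false = true
A ↔ D = I ↔ false = I
C ∧ (A ↔ D) = false ∧ I = false
(C → D) ↔ (C ∧ (A ↔ D)) = true ↔ false = false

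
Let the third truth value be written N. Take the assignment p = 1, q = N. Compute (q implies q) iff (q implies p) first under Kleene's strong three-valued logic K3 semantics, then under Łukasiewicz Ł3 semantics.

N; 1

In Kleene's strong three-valued logic K3: q implies q = N implies N = N  [not N or N]
q implies p = N implies 1 = 1
(q implies q) iff (q implies p) = N iff 1 = N
In Łukasiewicz Ł3: q implies q = N implies N = 1  [min(1, 1−½+½)]
q implies p = N implies 1 = 1
(q implies q) iff (q implies p) = 1 iff 1 = 1
They differ because Kleene's strong three-valued logic K3 and Łukasiewicz Ł3 treat N differently under implication.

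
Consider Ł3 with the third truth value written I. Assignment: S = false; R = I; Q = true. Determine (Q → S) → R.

true

Q → S = true → false = false
(Q → S) → R = false → I = true  [min(1, 1−0+½)]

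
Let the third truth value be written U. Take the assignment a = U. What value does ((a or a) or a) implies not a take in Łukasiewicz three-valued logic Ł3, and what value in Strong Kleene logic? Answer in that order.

⊤; U

In Łukasiewicz three-valued logic Ł3: a or a = U or U = U
(a or a) or a = U or U = U
not a = not U = U
((a or a) or a) implies not a = U implies U = ⊤  [min(1, 1−½+½)]
In Strong Kleene logic: a or a = U or U = U
(a or a) or a = U or U = U
not a = not U = U
((a or a) or a) implies not a = U implies U = U  [not U or U]
They differ because Łukasiewicz three-valued logic Ł3 and Strong Kleene logic treat U differently under implication.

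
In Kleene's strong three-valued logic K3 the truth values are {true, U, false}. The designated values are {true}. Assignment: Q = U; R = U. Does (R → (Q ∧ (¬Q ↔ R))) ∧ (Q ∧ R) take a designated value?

No

¬Q = ¬U = U
¬Q ↔ R = U ↔ U = U
Q ∧ (¬Q ↔ R) = U ∧ U = U
R → (Q ∧ (¬Q ↔ R)) = U → U = U  [¬U ∨ U]
Q ∧ R = U ∧ U = U
(R → (Q ∧ (¬Q ↔ R))) ∧ (Q ∧ R) = U ∧ U = U
U ∉ {true}.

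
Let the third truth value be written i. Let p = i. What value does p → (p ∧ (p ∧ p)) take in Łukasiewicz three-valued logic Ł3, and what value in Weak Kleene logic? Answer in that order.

1; i

In Łukasiewicz three-valued logic Ł3: p ∧ p = i ∧ i = i
p ∧ (p ∧ p) = i ∧ i = i
p → (p ∧ (p ∧ p)) = i → i = 1  [min(1, 1−½+½)]
In Weak Kleene logic: p ∧ p = i ∧ i = i
p ∧ (p ∧ p) = i ∧ i = i
p → (p ∧ (p ∧ p)) = i → i = i  [any arg is the third value ⇒ result is the third value]
They differ because Łukasiewicz three-valued logic Ł3 and Weak Kleene logic treat i differently under the binary connectives.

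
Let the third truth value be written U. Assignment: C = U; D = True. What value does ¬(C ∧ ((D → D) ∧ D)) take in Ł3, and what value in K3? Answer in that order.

U; U

In Ł3: D → D = True → True = True
(D → D) ∧ D = True ∧ True = True
C ∧ ((D → D) ∧ D) = U ∧ True = U
¬(C ∧ ((D → D) ∧ D)) = ¬U = U
In K3: D → D = True → True = True
(D → D) ∧ D = True ∧ True = True
C ∧ ((D → D) ∧ D) = U ∧ True = U
¬(C ∧ ((D → D) ∧ D)) = ¬U = U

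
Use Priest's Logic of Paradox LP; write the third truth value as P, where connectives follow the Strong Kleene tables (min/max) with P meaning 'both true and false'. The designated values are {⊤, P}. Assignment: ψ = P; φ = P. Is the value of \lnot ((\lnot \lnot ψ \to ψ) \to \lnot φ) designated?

\lnot ψ = \lnot P = P
\lnot \lnot ψ = \lnot P = P
\lnot \lnot ψ \to ψ = P \to P = P
\lnot φ = \lnot P = P
(\lnot \lnot ψ \to ψ) \to \lnot φ = P \to P = P
\lnot ((\lnot \lnot ψ \to ψ) \to \lnot φ) = \lnot P = P
P ∈ {⊤, P}.

Yes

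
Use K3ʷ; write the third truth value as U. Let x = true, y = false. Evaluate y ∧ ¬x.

¬x = ¬true = false
y ∧ ¬x = false ∧ false = false

false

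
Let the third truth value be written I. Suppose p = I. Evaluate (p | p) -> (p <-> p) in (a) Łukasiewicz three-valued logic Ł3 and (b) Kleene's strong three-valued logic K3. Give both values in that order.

T; I

In Łukasiewicz three-valued logic Ł3: p | p = I | I = I
p <-> p = I <-> I = T
(p | p) -> (p <-> p) = I -> T = T
In Kleene's strong three-valued logic K3: p | p = I | I = I
p <-> p = I <-> I = I
(p | p) -> (p <-> p) = I -> I = I  [~I | I]
They differ because Łukasiewicz three-valued logic Ł3 and Kleene's strong three-valued logic K3 treat I differently under implication.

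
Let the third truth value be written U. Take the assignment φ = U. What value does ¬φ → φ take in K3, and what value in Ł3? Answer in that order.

In K3: ¬φ = ¬U = U
¬φ → φ = U → U = U  [¬U ∨ U]
In Ł3: ¬φ = ¬U = U
¬φ → φ = U → U = true  [min(1, 1−½+½)]
They differ because K3 and Ł3 treat U differently under implication.

U; true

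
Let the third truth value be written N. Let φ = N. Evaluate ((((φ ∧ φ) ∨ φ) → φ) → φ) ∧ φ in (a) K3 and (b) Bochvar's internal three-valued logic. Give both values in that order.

N; N

In K3: φ ∧ φ = N ∧ N = N
(φ ∧ φ) ∨ φ = N ∨ N = N
((φ ∧ φ) ∨ φ) → φ = N → N = N  [¬N ∨ N]
(((φ ∧ φ) ∨ φ) → φ) → φ = N → N = N
((((φ ∧ φ) ∨ φ) → φ) → φ) ∧ φ = N ∧ N = N
In Bochvar's internal three-valued logic: φ ∧ φ = N ∧ N = N
(φ ∧ φ) ∨ φ = N ∨ N = N
((φ ∧ φ) ∨ φ) → φ = N → N = N  [any arg is the third value ⇒ result is the third value]
(((φ ∧ φ) ∨ φ) → φ) → φ = N → N = N
((((φ ∧ φ) ∨ φ) → φ) → φ) ∧ φ = N ∧ N = N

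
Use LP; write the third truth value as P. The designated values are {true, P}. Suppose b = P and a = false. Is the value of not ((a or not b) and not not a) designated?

not b = not P = P
a or not b = false or P = P
not a = not false = true
not not a = not true = false
(a or not b) and not not a = P and false = false
not ((a or not b) and not not a) = not false = true
true ∈ {true, P}.

Yes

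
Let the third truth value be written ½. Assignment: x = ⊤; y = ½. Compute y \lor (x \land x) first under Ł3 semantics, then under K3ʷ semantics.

⊤; ½

In Ł3: x \land x = ⊤ \land ⊤ = ⊤
y \lor (x \land x) = ½ \lor ⊤ = ⊤
In K3ʷ: x \land x = ⊤ \land ⊤ = ⊤
y \lor (x \land x) = ½ \lor ⊤ = ½
They differ because Ł3 and K3ʷ treat ½ differently under the binary connectives.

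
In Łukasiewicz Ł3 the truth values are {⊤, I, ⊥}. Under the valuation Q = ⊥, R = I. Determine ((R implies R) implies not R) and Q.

⊥

R implies R = I implies I = ⊤  [min(1, 1−½+½)]
not R = not I = I
(R implies R) implies not R = ⊤ implies I = I
((R implies R) implies not R) and Q = I and ⊥ = ⊥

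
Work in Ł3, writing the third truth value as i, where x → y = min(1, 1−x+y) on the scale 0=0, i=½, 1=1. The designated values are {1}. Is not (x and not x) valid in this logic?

Countermodel: x=i gives i, which is not designated.

No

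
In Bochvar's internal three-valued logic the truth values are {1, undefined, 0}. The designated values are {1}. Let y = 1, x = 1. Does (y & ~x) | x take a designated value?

Yes

~x = ~1 = 0
y & ~x = 1 & 0 = 0
(y & ~x) | x = 0 | 1 = 1
1 ∈ {1}.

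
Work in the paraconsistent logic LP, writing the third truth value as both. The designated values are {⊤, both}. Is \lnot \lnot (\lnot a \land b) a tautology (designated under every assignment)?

Countermodel: a=⊤, b=⊤ gives ⊥, which is not designated.

No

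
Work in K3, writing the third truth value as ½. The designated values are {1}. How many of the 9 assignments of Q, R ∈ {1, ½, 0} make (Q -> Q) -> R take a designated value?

Designated under: (Q=1, R=1); (Q=½, R=1); (Q=0, R=1).

3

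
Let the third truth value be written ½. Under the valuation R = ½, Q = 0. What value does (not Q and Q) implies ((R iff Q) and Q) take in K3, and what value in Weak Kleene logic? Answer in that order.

In K3: not Q = not 0 = 1
not Q and Q = 1 and 0 = 0
R iff Q = ½ iff 0 = ½
(R iff Q) and Q = ½ and 0 = 0
(not Q and Q) implies ((R iff Q) and Q) = 0 implies 0 = 1
In Weak Kleene logic: not Q = not 0 = 1
not Q and Q = 1 and 0 = 0
R iff Q = ½ iff 0 = ½
(R iff Q) and Q = ½ and 0 = ½
(not Q and Q) implies ((R iff Q) and Q) = 0 implies ½ = ½  [any arg is the third value ⇒ result is the third value]
They differ because K3 and Weak Kleene logic treat ½ differently under the binary connectives.

1; ½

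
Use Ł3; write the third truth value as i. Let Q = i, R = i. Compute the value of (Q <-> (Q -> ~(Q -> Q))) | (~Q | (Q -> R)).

Q -> Q = i -> i = 1
~(Q -> Q) = ~1 = 0
Q -> ~(Q -> Q) = i -> 0 = i
Q <-> (Q -> ~(Q -> Q)) = i <-> i = 1
~Q = ~i = i
Q -> R = i -> i = 1
~Q | (Q -> R) = i | 1 = 1
(Q <-> (Q -> ~(Q -> Q))) | (~Q | (Q -> R)) = 1 | 1 = 1

1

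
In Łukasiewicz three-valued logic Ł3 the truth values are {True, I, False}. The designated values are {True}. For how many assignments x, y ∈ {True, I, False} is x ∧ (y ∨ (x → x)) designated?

Designated under: (x=True, y=True); (x=True, y=I); (x=True, y=False).

3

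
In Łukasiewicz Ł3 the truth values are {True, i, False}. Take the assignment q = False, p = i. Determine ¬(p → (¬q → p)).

¬q = ¬False = True
¬q → p = True → i = i
p → (¬q → p) = i → i = True
¬(p → (¬q → p)) = ¬True = False

False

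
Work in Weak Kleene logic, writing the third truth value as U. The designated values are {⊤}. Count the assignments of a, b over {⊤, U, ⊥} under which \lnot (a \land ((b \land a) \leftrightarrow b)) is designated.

Designated under: (a=⊥, b=⊤); (a=⊥, b=⊥).

2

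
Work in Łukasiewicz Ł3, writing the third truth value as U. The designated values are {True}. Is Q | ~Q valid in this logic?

No

Countermodel: Q=U gives U, which is not designated.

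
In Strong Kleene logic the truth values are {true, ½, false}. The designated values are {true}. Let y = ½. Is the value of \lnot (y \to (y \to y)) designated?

y \to y = ½ \to ½ = ½  [\lnot ½ \lor ½]
y \to (y \to y) = ½ \to ½ = ½
\lnot (y \to (y \to y)) = \lnot ½ = ½
½ ∉ {true}.

No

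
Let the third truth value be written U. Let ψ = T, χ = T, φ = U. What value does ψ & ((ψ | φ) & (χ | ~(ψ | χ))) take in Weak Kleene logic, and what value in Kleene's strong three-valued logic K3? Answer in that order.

U; T

In Weak Kleene logic: ψ | φ = T | U = U
ψ | χ = T | T = T
~(ψ | χ) = ~T = F
χ | ~(ψ | χ) = T | F = T
(ψ | φ) & (χ | ~(ψ | χ)) = U & T = U
ψ & ((ψ | φ) & (χ | ~(ψ | χ))) = T & U = U
In Kleene's strong three-valued logic K3: ψ | φ = T | U = T
ψ | χ = T | T = T
~(ψ | χ) = ~T = F
χ | ~(ψ | χ) = T | F = T
(ψ | φ) & (χ | ~(ψ | χ)) = T & T = T
ψ & ((ψ | φ) & (χ | ~(ψ | χ))) = T & T = T
They differ because Weak Kleene logic and Kleene's strong three-valued logic K3 treat U differently under the binary connectives.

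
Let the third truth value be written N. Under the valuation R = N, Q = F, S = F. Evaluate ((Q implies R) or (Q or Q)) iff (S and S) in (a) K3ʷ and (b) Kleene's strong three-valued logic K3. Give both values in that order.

N; F

In K3ʷ: Q implies R = F implies N = N  [any arg is the third value ⇒ result is the third value]
Q or Q = F or F = F
(Q implies R) or (Q or Q) = N or F = N
S and S = F and F = F
((Q implies R) or (Q or Q)) iff (S and S) = N iff F = N
In Kleene's strong three-valued logic K3: Q implies R = F implies N = T  [not F or N]
Q or Q = F or F = F
(Q implies R) or (Q or Q) = T or F = T
S and S = F and F = F
((Q implies R) or (Q or Q)) iff (S and S) = T iff F = F
They differ because K3ʷ and Kleene's strong three-valued logic K3 treat N differently under the binary connectives.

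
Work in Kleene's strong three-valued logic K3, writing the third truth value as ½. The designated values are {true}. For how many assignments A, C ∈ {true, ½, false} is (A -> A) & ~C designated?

Designated under: (A=true, C=false); (A=false, C=false).

2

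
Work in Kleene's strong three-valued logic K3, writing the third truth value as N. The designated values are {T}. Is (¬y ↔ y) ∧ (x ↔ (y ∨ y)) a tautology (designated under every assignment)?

Countermodel: y=T, x=T gives F, which is not designated.

No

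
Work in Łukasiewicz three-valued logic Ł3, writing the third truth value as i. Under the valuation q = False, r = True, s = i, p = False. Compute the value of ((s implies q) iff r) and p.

s implies q = i implies False = i  [min(1, 1−½+0)]
(s implies q) iff r = i iff True = i
((s implies q) iff r) and p = i and False = False

False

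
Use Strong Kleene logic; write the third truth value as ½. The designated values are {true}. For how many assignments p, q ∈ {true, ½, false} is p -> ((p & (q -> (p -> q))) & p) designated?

Of the 9 assignments, 5 give a value in {true}.

5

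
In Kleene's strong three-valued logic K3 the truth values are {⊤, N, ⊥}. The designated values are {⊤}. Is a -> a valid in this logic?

No

Countermodel: a=N gives N, which is not designated.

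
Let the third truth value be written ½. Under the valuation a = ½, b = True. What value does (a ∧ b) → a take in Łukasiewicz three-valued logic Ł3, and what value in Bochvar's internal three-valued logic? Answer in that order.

True; ½

In Łukasiewicz three-valued logic Ł3: a ∧ b = ½ ∧ True = ½
(a ∧ b) → a = ½ → ½ = True  [min(1, 1−½+½)]
In Bochvar's internal three-valued logic: a ∧ b = ½ ∧ True = ½
(a ∧ b) → a = ½ → ½ = ½
They differ because Łukasiewicz three-valued logic Ł3 and Bochvar's internal three-valued logic treat ½ differently under the binary connectives.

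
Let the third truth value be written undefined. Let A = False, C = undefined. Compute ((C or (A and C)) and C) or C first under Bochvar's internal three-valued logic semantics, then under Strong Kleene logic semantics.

undefined; undefined

In Bochvar's internal three-valued logic: A and C = False and undefined = undefined
C or (A and C) = undefined or undefined = undefined
(C or (A and C)) and C = undefined and undefined = undefined
((C or (A and C)) and C) or C = undefined or undefined = undefined
In Strong Kleene logic: A and C = False and undefined = False
C or (A and C) = undefined or False = undefined
(C or (A and C)) and C = undefined and undefined = undefined
((C or (A and C)) and C) or C = undefined or undefined = undefined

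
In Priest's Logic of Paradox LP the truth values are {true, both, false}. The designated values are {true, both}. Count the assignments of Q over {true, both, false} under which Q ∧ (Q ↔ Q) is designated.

Q=true: true ✓
Q=both: both ✓
Q=false: false ·

2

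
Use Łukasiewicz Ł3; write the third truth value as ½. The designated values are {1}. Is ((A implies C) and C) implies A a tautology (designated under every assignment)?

No

Countermodel: A=½, C=1 gives ½, which is not designated.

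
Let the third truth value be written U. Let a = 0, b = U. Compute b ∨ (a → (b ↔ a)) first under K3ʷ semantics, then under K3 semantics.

In K3ʷ: b ↔ a = U ↔ 0 = U
a → (b ↔ a) = 0 → U = U  [any arg is the third value ⇒ result is the third value]
b ∨ (a → (b ↔ a)) = U ∨ U = U
In K3: b ↔ a = U ↔ 0 = U
a → (b ↔ a) = 0 → U = 1  [¬0 ∨ U]
b ∨ (a → (b ↔ a)) = U ∨ 1 = 1
They differ because K3ʷ and K3 treat U differently under the binary connectives.

U; 1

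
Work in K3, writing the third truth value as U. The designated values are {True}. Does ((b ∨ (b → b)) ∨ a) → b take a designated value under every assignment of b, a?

No

Countermodel: b=U, a=True gives U, which is not designated.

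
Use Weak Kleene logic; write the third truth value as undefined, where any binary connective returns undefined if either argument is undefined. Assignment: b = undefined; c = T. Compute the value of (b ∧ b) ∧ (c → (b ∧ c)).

b ∧ b = undefined ∧ undefined = undefined
b ∧ c = undefined ∧ T = undefined
c → (b ∧ c) = T → undefined = undefined  [any arg is the third value ⇒ result is the third value]
(b ∧ b) ∧ (c → (b ∧ c)) = undefined ∧ undefined = undefined

undefined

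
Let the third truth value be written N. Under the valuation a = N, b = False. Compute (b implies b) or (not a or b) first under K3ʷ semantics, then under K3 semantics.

N; True

In K3ʷ: b implies b = False implies False = True
not a = not N = N
not a or b = N or False = N
(b implies b) or (not a or b) = True or N = N
In K3: b implies b = False implies False = True
not a = not N = N
not a or b = N or False = N
(b implies b) or (not a or b) = True or N = True
They differ because K3ʷ and K3 treat N differently under the binary connectives.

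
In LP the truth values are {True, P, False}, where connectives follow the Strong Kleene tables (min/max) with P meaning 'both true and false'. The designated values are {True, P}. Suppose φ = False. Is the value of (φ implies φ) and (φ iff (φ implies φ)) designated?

No

φ implies φ = False implies False = True
φ implies φ = False implies False = True
φ iff (φ implies φ) = False iff True = False
(φ implies φ) and (φ iff (φ implies φ)) = True and False = False
False ∉ {True, P}.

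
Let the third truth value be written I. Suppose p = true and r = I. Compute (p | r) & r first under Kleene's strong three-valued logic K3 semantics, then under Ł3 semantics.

I; I

In Kleene's strong three-valued logic K3: p | r = true | I = true
(p | r) & r = true & I = I
In Ł3: p | r = true | I = true
(p | r) & r = true & I = I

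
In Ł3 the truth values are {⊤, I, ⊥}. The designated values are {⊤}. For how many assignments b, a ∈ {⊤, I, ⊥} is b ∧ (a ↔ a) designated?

3

Designated under: (b=⊤, a=⊤); (b=⊤, a=I); (b=⊤, a=⊥).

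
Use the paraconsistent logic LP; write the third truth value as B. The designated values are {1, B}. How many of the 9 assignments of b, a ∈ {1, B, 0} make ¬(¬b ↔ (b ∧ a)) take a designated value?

Of the 9 assignments, 8 give a value in {1, B}.

8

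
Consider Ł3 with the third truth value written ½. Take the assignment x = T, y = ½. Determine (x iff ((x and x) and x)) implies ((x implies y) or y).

x and x = T and T = T
(x and x) and x = T and T = T
x iff ((x and x) and x) = T iff T = T
x implies y = T implies ½ = ½  [min(1, 1−1+½)]
(x implies y) or y = ½ or ½ = ½
(x iff ((x and x) and x)) implies ((x implies y) or y) = T implies ½ = ½

½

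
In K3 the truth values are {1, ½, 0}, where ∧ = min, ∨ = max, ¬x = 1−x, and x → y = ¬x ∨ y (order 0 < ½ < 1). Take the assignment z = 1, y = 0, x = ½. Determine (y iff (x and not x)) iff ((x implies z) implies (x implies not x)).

not x = not ½ = ½
x and not x = ½ and ½ = ½
y iff (x and not x) = 0 iff ½ = ½
x implies z = ½ implies 1 = 1
not x = not ½ = ½
x implies not x = ½ implies ½ = ½
(x implies z) implies (x implies not x) = 1 implies ½ = ½
(y iff (x and not x)) iff ((x implies z) implies (x implies not x)) = ½ iff ½ = ½

½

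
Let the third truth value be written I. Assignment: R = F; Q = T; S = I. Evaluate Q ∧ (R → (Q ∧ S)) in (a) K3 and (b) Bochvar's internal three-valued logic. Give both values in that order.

T; I

In K3: Q ∧ S = T ∧ I = I
R → (Q ∧ S) = F → I = T  [¬F ∨ I]
Q ∧ (R → (Q ∧ S)) = T ∧ T = T
In Bochvar's internal three-valued logic: Q ∧ S = T ∧ I = I
R → (Q ∧ S) = F → I = I
Q ∧ (R → (Q ∧ S)) = T ∧ I = I
They differ because K3 and Bochvar's internal three-valued logic treat I differently under the binary connectives.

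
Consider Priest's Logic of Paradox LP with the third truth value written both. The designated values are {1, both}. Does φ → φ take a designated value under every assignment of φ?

Yes

Every assignment of φ over {1, both, 0} gives a value in {1, both}.
In particular, with φ=both: φ → φ = both.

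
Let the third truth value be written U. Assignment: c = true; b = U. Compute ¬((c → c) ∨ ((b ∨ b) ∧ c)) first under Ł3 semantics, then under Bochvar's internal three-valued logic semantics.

In Ł3: c → c = true → true = true
b ∨ b = U ∨ U = U
(b ∨ b) ∧ c = U ∧ true = U
(c → c) ∨ ((b ∨ b) ∧ c) = true ∨ U = true
¬((c → c) ∨ ((b ∨ b) ∧ c)) = ¬true = false
In Bochvar's internal three-valued logic: c → c = true → true = true
b ∨ b = U ∨ U = U
(b ∨ b) ∧ c = U ∧ true = U
(c → c) ∨ ((b ∨ b) ∧ c) = true ∨ U = U
¬((c → c) ∨ ((b ∨ b) ∧ c)) = ¬U = U
They differ because Ł3 and Bochvar's internal three-valued logic treat U differently under the binary connectives.

false; U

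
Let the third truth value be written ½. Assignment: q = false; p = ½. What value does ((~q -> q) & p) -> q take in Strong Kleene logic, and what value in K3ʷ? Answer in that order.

true; ½

In Strong Kleene logic: ~q = ~false = true
~q -> q = true -> false = false
(~q -> q) & p = false & ½ = false
((~q -> q) & p) -> q = false -> false = true
In K3ʷ: ~q = ~false = true
~q -> q = true -> false = false
(~q -> q) & p = false & ½ = ½
((~q -> q) & p) -> q = ½ -> false = ½  [any arg is the third value ⇒ result is the third value]
They differ because Strong Kleene logic and K3ʷ treat ½ differently under the binary connectives.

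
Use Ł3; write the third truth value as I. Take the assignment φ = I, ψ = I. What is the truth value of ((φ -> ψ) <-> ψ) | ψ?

I

φ -> ψ = I -> I = T  [min(1, 1−½+½)]
(φ -> ψ) <-> ψ = T <-> I = I
((φ -> ψ) <-> ψ) | ψ = I | I = I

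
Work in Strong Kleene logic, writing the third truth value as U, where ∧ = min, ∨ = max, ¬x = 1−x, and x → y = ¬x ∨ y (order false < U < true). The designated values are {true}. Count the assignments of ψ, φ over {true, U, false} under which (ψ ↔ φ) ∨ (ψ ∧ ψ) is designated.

Designated under: (ψ=true, φ=true); (ψ=true, φ=U); (ψ=true, φ=false); (ψ=false, φ=false).

4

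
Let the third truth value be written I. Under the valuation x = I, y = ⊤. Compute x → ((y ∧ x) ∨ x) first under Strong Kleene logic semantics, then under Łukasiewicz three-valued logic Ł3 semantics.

In Strong Kleene logic: y ∧ x = ⊤ ∧ I = I
(y ∧ x) ∨ x = I ∨ I = I
x → ((y ∧ x) ∨ x) = I → I = I  [¬I ∨ I]
In Łukasiewicz three-valued logic Ł3: y ∧ x = ⊤ ∧ I = I
(y ∧ x) ∨ x = I ∨ I = I
x → ((y ∧ x) ∨ x) = I → I = ⊤  [min(1, 1−½+½)]
They differ because Strong Kleene logic and Łukasiewicz three-valued logic Ł3 treat I differently under implication.

I; ⊤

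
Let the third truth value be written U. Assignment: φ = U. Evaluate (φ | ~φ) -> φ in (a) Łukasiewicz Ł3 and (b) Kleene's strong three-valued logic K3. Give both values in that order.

In Łukasiewicz Ł3: ~φ = ~U = U
φ | ~φ = U | U = U
(φ | ~φ) -> φ = U -> U = T  [min(1, 1−½+½)]
In Kleene's strong three-valued logic K3: ~φ = ~U = U
φ | ~φ = U | U = U
(φ | ~φ) -> φ = U -> U = U
They differ because Łukasiewicz Ł3 and Kleene's strong three-valued logic K3 treat U differently under implication.

T; U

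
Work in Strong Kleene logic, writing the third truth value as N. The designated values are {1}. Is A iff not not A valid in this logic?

Countermodel: A=N gives N, which is not designated.

No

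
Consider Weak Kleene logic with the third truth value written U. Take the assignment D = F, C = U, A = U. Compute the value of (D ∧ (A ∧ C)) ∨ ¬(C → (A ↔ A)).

U

A ∧ C = U ∧ U = U
D ∧ (A ∧ C) = F ∧ U = U
A ↔ A = U ↔ U = U
C → (A ↔ A) = U → U = U
¬(C → (A ↔ A)) = ¬U = U
(D ∧ (A ∧ C)) ∨ ¬(C → (A ↔ A)) = U ∨ U = U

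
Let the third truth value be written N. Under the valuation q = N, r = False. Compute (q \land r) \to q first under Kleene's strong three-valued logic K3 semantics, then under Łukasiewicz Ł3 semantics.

True; True

In Kleene's strong three-valued logic K3: q \land r = N \land False = False
(q \land r) \to q = False \to N = True  [\lnot False \lor N]
In Łukasiewicz Ł3: q \land r = N \land False = False
(q \land r) \to q = False \to N = True  [min(1, 1−0+½)]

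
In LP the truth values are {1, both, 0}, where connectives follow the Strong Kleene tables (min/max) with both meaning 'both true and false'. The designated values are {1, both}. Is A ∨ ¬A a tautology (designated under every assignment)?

Yes

Every assignment of A over {1, both, 0} gives a value in {1, both}.
In particular, with A=both: A ∨ ¬A = both.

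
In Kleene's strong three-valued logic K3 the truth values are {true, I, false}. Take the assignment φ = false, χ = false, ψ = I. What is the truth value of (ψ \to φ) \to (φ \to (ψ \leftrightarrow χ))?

ψ \to φ = I \to false = I  [\lnot I \lor false]
ψ \leftrightarrow χ = I \leftrightarrow false = I
φ \to (ψ \leftrightarrow χ) = false \to I = true
(ψ \to φ) \to (φ \to (ψ \leftrightarrow χ)) = I \to true = true

true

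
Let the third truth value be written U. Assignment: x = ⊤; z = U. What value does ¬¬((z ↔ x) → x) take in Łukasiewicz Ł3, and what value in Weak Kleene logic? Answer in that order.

⊤; U

In Łukasiewicz Ł3: z ↔ x = U ↔ ⊤ = U  [1 − |½−1|]
(z ↔ x) → x = U → ⊤ = ⊤
¬((z ↔ x) → x) = ¬⊤ = ⊥
¬¬((z ↔ x) → x) = ¬⊥ = ⊤
In Weak Kleene logic: z ↔ x = U ↔ ⊤ = U
(z ↔ x) → x = U → ⊤ = U
¬((z ↔ x) → x) = ¬U = U
¬¬((z ↔ x) → x) = ¬U = U
They differ because Łukasiewicz Ł3 and Weak Kleene logic treat U differently under the binary connectives.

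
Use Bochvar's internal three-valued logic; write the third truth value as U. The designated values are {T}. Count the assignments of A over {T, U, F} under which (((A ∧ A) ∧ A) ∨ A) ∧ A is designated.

1

A=T: T ✓
A=U: U ·
A=F: F ·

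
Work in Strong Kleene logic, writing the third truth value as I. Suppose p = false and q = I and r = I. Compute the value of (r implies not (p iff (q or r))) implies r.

q or r = I or I = I
p iff (q or r) = false iff I = I
not (p iff (q or r)) = not I = I
r implies not (p iff (q or r)) = I implies I = I  [not I or I]
(r implies not (p iff (q or r))) implies r = I implies I = I

I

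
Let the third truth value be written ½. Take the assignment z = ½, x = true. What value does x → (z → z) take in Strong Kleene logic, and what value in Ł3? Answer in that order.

In Strong Kleene logic: z → z = ½ → ½ = ½  [¬½ ∨ ½]
x → (z → z) = true → ½ = ½
In Ł3: z → z = ½ → ½ = true  [min(1, 1−½+½)]
x → (z → z) = true → true = true
They differ because Strong Kleene logic and Ł3 treat ½ differently under implication.

½; true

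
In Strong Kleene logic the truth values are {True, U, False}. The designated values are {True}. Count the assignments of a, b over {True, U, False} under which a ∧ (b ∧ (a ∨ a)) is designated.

Designated under: (a=True, b=True).

1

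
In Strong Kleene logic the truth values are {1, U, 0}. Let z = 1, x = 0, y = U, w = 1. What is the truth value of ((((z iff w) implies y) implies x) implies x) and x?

z iff w = 1 iff 1 = 1
(z iff w) implies y = 1 implies U = U
((z iff w) implies y) implies x = U implies 0 = U
(((z iff w) implies y) implies x) implies x = U implies 0 = U
((((z iff w) implies y) implies x) implies x) and x = U and 0 = 0

0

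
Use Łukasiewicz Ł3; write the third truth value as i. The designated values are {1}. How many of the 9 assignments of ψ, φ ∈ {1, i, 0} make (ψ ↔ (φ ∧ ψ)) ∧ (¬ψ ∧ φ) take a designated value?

1

Designated under: (ψ=0, φ=1).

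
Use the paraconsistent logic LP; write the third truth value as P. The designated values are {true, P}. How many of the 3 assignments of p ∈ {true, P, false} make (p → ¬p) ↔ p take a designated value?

p=true: false ·
p=P: P ✓
p=false: false ·

1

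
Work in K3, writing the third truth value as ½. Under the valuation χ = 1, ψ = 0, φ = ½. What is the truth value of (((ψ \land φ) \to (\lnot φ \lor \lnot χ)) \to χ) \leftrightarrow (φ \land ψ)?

0

ψ \land φ = 0 \land ½ = 0
\lnot φ = \lnot ½ = ½
\lnot χ = \lnot 1 = 0
\lnot φ \lor \lnot χ = ½ \lor 0 = ½
(ψ \land φ) \to (\lnot φ \lor \lnot χ) = 0 \to ½ = 1
((ψ \land φ) \to (\lnot φ \lor \lnot χ)) \to χ = 1 \to 1 = 1
φ \land ψ = ½ \land 0 = 0
(((ψ \land φ) \to (\lnot φ \lor \lnot χ)) \to χ) \leftrightarrow (φ \land ψ) = 1 \leftrightarrow 0 = 0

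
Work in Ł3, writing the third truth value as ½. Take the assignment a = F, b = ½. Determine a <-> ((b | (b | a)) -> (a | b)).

F

b | a = ½ | F = ½
b | (b | a) = ½ | ½ = ½
a | b = F | ½ = ½
(b | (b | a)) -> (a | b) = ½ -> ½ = T  [min(1, 1−½+½)]
a <-> ((b | (b | a)) -> (a | b)) = F <-> T = F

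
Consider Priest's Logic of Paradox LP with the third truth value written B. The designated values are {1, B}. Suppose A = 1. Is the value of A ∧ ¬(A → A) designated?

No

A → A = 1 → 1 = 1
¬(A → A) = ¬1 = 0
A ∧ ¬(A → A) = 1 ∧ 0 = 0
0 ∉ {1, B}.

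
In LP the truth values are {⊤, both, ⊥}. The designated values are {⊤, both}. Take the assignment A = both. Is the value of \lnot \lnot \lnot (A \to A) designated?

A \to A = both \to both = both  [\lnot both \lor both]
\lnot (A \to A) = \lnot both = both
\lnot \lnot (A \to A) = \lnot both = both
\lnot \lnot \lnot (A \to A) = \lnot both = both
both ∈ {⊤, both}.

Yes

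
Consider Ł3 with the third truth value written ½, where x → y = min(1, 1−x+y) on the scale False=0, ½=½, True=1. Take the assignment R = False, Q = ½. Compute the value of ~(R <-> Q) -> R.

½

R <-> Q = False <-> ½ = ½  [1 − |0−½|]
~(R <-> Q) = ~½ = ½
~(R <-> Q) -> R = ½ -> False = ½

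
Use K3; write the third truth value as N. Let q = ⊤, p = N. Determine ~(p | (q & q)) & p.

⊥

q & q = ⊤ & ⊤ = ⊤
p | (q & q) = N | ⊤ = ⊤
~(p | (q & q)) = ~⊤ = ⊥
~(p | (q & q)) & p = ⊥ & N = ⊥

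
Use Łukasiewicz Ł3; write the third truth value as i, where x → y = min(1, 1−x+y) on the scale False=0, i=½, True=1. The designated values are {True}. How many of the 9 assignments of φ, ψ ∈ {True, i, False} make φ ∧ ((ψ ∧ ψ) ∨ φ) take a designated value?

3

Designated under: (φ=True, ψ=True); (φ=True, ψ=i); (φ=True, ψ=False).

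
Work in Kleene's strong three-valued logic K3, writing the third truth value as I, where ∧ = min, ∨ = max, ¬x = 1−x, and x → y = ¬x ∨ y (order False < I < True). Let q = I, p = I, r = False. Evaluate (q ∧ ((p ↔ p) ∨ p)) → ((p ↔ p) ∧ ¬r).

p ↔ p = I ↔ I = I
(p ↔ p) ∨ p = I ∨ I = I
q ∧ ((p ↔ p) ∨ p) = I ∧ I = I
p ↔ p = I ↔ I = I
¬r = ¬False = True
(p ↔ p) ∧ ¬r = I ∧ True = I
(q ∧ ((p ↔ p) ∨ p)) → ((p ↔ p) ∧ ¬r) = I → I = I  [¬I ∨ I]

I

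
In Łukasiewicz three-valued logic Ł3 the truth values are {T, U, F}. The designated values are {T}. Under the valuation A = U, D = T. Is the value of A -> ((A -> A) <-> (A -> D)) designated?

A -> A = U -> U = T  [min(1, 1−½+½)]
A -> D = U -> T = T
(A -> A) <-> (A -> D) = T <-> T = T
A -> ((A -> A) <-> (A -> D)) = U -> T = T
T ∈ {T}.

Yes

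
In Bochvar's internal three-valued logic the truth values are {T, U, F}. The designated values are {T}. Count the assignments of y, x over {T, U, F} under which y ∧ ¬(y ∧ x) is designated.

Designated under: (y=T, x=F).

1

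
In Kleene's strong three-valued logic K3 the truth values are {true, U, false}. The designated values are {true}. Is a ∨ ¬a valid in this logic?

Countermodel: a=U gives U, which is not designated.

No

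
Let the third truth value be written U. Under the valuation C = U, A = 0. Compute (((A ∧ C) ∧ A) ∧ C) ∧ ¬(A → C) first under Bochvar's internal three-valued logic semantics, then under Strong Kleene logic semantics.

U; 0

In Bochvar's internal three-valued logic: A ∧ C = 0 ∧ U = U
(A ∧ C) ∧ A = U ∧ 0 = U
((A ∧ C) ∧ A) ∧ C = U ∧ U = U
A → C = 0 → U = U
¬(A → C) = ¬U = U
(((A ∧ C) ∧ A) ∧ C) ∧ ¬(A → C) = U ∧ U = U
In Strong Kleene logic: A ∧ C = 0 ∧ U = 0
(A ∧ C) ∧ A = 0 ∧ 0 = 0
((A ∧ C) ∧ A) ∧ C = 0 ∧ U = 0
A → C = 0 → U = 1  [¬0 ∨ U]
¬(A → C) = ¬1 = 0
(((A ∧ C) ∧ A) ∧ C) ∧ ¬(A → C) = 0 ∧ 0 = 0
They differ because Bochvar's internal three-valued logic and Strong Kleene logic treat U differently under the binary connectives.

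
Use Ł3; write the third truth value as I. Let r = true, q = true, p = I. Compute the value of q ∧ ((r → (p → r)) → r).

p → r = I → true = true  [min(1, 1−½+1)]
r → (p → r) = true → true = true
(r → (p → r)) → r = true → true = true
q ∧ ((r → (p → r)) → r) = true ∧ true = true

true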